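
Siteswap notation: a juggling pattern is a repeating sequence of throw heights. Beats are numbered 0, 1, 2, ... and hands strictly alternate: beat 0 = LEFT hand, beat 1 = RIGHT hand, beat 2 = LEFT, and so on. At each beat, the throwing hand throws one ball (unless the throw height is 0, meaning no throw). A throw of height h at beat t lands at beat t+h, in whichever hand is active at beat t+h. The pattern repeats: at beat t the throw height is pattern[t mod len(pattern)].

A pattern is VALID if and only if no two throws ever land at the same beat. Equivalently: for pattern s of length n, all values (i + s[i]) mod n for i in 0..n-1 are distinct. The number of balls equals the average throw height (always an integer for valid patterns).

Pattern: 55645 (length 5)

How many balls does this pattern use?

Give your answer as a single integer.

Pattern = [5, 5, 6, 4, 5], length n = 5
  position 0: throw height = 5, running sum = 5
  position 1: throw height = 5, running sum = 10
  position 2: throw height = 6, running sum = 16
  position 3: throw height = 4, running sum = 20
  position 4: throw height = 5, running sum = 25
Total sum = 25; balls = sum / n = 25 / 5 = 5

Answer: 5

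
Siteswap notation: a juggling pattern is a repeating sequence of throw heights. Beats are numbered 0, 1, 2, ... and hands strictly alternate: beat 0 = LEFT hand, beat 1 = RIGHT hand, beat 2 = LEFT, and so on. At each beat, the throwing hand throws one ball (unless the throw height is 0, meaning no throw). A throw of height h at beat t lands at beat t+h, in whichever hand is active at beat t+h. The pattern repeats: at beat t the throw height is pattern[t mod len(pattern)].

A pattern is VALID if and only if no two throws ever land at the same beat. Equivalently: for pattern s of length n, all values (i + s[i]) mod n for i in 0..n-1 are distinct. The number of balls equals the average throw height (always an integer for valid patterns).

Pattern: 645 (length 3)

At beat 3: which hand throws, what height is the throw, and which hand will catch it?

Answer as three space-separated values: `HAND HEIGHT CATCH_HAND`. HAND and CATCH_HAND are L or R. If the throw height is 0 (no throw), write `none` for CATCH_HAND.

Answer: R 6 R

Derivation:
Beat 3: 3 mod 2 = 1, so hand = R
Throw height = pattern[3 mod 3] = pattern[0] = 6
Lands at beat 3+6=9, 9 mod 2 = 1, so catch hand = R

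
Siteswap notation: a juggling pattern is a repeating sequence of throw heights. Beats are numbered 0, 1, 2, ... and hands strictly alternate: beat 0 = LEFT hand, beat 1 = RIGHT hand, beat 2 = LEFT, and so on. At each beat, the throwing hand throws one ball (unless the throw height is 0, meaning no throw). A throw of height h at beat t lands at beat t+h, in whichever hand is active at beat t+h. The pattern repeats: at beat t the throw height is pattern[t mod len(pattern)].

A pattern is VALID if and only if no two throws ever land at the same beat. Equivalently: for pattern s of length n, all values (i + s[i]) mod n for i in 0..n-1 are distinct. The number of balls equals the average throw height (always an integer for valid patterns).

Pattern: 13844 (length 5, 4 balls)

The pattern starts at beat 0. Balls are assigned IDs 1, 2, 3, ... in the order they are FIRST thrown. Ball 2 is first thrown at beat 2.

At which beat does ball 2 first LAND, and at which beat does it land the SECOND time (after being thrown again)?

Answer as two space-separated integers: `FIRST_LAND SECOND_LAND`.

Beat 0 (L): throw ball1 h=1 -> lands@1:R; in-air after throw: [b1@1:R]
Beat 1 (R): throw ball1 h=3 -> lands@4:L; in-air after throw: [b1@4:L]
Beat 2 (L): throw ball2 h=8 -> lands@10:L; in-air after throw: [b1@4:L b2@10:L]
Beat 3 (R): throw ball3 h=4 -> lands@7:R; in-air after throw: [b1@4:L b3@7:R b2@10:L]
Beat 4 (L): throw ball1 h=4 -> lands@8:L; in-air after throw: [b3@7:R b1@8:L b2@10:L]
Beat 5 (R): throw ball4 h=1 -> lands@6:L; in-air after throw: [b4@6:L b3@7:R b1@8:L b2@10:L]
Beat 6 (L): throw ball4 h=3 -> lands@9:R; in-air after throw: [b3@7:R b1@8:L b4@9:R b2@10:L]
Beat 7 (R): throw ball3 h=8 -> lands@15:R; in-air after throw: [b1@8:L b4@9:R b2@10:L b3@15:R]
Beat 8 (L): throw ball1 h=4 -> lands@12:L; in-air after throw: [b4@9:R b2@10:L b1@12:L b3@15:R]
Beat 9 (R): throw ball4 h=4 -> lands@13:R; in-air after throw: [b2@10:L b1@12:L b4@13:R b3@15:R]
Beat 10 (L): throw ball2 h=1 -> lands@11:R; in-air after throw: [b2@11:R b1@12:L b4@13:R b3@15:R]
Beat 11 (R): throw ball2 h=3 -> lands@14:L; in-air after throw: [b1@12:L b4@13:R b2@14:L b3@15:R]
Ball 2: thrown@2 h=8 -> first land @10; rethrown@10 h=1 -> second land @11

Answer: 10 11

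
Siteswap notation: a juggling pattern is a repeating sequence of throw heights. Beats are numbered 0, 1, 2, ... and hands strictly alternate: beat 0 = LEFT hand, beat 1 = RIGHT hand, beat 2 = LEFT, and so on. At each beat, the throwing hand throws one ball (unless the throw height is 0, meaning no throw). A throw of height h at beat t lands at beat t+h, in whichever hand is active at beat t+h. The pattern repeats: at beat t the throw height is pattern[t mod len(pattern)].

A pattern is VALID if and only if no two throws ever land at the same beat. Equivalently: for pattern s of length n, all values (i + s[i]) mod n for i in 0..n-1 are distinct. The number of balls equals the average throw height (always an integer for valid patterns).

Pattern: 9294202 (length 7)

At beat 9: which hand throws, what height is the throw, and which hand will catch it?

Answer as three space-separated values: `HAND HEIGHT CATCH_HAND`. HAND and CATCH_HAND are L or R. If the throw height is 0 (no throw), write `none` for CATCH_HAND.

Beat 9: 9 mod 2 = 1, so hand = R
Throw height = pattern[9 mod 7] = pattern[2] = 9
Lands at beat 9+9=18, 18 mod 2 = 0, so catch hand = L

Answer: R 9 L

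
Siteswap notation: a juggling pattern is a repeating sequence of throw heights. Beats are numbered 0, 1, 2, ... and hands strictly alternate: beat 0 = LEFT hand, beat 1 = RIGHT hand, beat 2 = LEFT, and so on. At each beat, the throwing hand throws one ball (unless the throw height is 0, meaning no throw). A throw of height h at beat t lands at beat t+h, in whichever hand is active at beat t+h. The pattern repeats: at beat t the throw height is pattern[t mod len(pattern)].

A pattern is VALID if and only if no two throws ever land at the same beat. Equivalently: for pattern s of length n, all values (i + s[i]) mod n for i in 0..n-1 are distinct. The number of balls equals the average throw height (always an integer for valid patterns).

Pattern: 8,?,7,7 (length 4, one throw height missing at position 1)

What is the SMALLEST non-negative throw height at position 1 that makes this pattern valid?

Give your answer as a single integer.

Answer: 2

Derivation:
i=0: (0 + 8) mod 4 = 0
i=1: s[i]=? (unknown)
i=2: (2 + 7) mod 4 = 1
i=3: (3 + 7) mod 4 = 2
Known residues: [0, 1, 2]; need a permutation of 0..3, so missing residue r = 3
Need (1 + s) mod 4 = 3; smallest s = (3 - 1) mod 4 = 2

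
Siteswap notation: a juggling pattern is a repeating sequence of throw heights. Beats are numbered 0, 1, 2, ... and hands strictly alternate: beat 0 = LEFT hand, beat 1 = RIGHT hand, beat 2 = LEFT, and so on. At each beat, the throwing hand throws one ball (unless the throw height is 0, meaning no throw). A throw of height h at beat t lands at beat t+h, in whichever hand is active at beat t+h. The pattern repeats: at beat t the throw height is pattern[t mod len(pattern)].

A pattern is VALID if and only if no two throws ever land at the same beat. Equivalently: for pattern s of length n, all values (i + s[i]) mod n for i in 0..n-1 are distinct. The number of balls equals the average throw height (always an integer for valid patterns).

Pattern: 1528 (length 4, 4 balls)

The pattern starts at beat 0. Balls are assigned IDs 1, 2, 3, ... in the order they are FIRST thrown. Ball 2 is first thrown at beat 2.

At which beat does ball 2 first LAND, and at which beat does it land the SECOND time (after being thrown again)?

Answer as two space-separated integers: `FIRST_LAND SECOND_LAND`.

Answer: 4 5

Derivation:
Beat 0 (L): throw ball1 h=1 -> lands@1:R; in-air after throw: [b1@1:R]
Beat 1 (R): throw ball1 h=5 -> lands@6:L; in-air after throw: [b1@6:L]
Beat 2 (L): throw ball2 h=2 -> lands@4:L; in-air after throw: [b2@4:L b1@6:L]
Beat 3 (R): throw ball3 h=8 -> lands@11:R; in-air after throw: [b2@4:L b1@6:L b3@11:R]
Beat 4 (L): throw ball2 h=1 -> lands@5:R; in-air after throw: [b2@5:R b1@6:L b3@11:R]
Beat 5 (R): throw ball2 h=5 -> lands@10:L; in-air after throw: [b1@6:L b2@10:L b3@11:R]
Ball 2: thrown@2 h=2 -> first land @4; rethrown@4 h=1 -> second land @5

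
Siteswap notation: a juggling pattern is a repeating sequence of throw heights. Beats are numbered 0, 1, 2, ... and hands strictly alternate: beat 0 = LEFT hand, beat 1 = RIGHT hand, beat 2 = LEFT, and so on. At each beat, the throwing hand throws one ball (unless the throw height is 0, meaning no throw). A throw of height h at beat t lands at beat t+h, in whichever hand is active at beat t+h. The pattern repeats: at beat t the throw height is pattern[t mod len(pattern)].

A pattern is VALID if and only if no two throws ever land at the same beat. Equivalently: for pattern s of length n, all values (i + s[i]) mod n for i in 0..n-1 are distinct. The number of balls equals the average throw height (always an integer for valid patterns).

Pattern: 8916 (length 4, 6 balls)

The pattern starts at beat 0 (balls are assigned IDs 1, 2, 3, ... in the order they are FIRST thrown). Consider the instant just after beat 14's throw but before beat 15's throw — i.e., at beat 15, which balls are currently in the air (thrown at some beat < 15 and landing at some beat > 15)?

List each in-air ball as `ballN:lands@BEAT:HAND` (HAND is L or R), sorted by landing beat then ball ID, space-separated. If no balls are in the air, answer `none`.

Beat 0 (L): throw ball1 h=8 -> lands@8:L; in-air after throw: [b1@8:L]
Beat 1 (R): throw ball2 h=9 -> lands@10:L; in-air after throw: [b1@8:L b2@10:L]
Beat 2 (L): throw ball3 h=1 -> lands@3:R; in-air after throw: [b3@3:R b1@8:L b2@10:L]
Beat 3 (R): throw ball3 h=6 -> lands@9:R; in-air after throw: [b1@8:L b3@9:R b2@10:L]
Beat 4 (L): throw ball4 h=8 -> lands@12:L; in-air after throw: [b1@8:L b3@9:R b2@10:L b4@12:L]
Beat 5 (R): throw ball5 h=9 -> lands@14:L; in-air after throw: [b1@8:L b3@9:R b2@10:L b4@12:L b5@14:L]
Beat 6 (L): throw ball6 h=1 -> lands@7:R; in-air after throw: [b6@7:R b1@8:L b3@9:R b2@10:L b4@12:L b5@14:L]
Beat 7 (R): throw ball6 h=6 -> lands@13:R; in-air after throw: [b1@8:L b3@9:R b2@10:L b4@12:L b6@13:R b5@14:L]
Beat 8 (L): throw ball1 h=8 -> lands@16:L; in-air after throw: [b3@9:R b2@10:L b4@12:L b6@13:R b5@14:L b1@16:L]
Beat 9 (R): throw ball3 h=9 -> lands@18:L; in-air after throw: [b2@10:L b4@12:L b6@13:R b5@14:L b1@16:L b3@18:L]
Beat 10 (L): throw ball2 h=1 -> lands@11:R; in-air after throw: [b2@11:R b4@12:L b6@13:R b5@14:L b1@16:L b3@18:L]
Beat 11 (R): throw ball2 h=6 -> lands@17:R; in-air after throw: [b4@12:L b6@13:R b5@14:L b1@16:L b2@17:R b3@18:L]
Beat 12 (L): throw ball4 h=8 -> lands@20:L; in-air after throw: [b6@13:R b5@14:L b1@16:L b2@17:R b3@18:L b4@20:L]
Beat 13 (R): throw ball6 h=9 -> lands@22:L; in-air after throw: [b5@14:L b1@16:L b2@17:R b3@18:L b4@20:L b6@22:L]
Beat 14 (L): throw ball5 h=1 -> lands@15:R; in-air after throw: [b5@15:R b1@16:L b2@17:R b3@18:L b4@20:L b6@22:L]
Beat 15 (R): throw ball5 h=6 -> lands@21:R; in-air after throw: [b1@16:L b2@17:R b3@18:L b4@20:L b5@21:R b6@22:L]

Answer: ball1:lands@16:L ball2:lands@17:R ball3:lands@18:L ball4:lands@20:L ball6:lands@22:L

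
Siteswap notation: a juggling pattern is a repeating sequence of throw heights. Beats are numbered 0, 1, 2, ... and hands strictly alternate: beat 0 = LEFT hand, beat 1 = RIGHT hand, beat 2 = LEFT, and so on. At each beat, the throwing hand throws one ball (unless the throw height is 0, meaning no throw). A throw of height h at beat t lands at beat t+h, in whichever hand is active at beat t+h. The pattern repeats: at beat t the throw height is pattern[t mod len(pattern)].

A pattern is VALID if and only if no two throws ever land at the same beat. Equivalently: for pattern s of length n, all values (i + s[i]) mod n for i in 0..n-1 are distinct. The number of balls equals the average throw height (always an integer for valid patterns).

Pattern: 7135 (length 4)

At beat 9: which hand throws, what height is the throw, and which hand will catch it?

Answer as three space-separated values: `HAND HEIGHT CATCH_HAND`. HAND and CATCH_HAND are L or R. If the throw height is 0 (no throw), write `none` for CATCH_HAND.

Answer: R 1 L

Derivation:
Beat 9: 9 mod 2 = 1, so hand = R
Throw height = pattern[9 mod 4] = pattern[1] = 1
Lands at beat 9+1=10, 10 mod 2 = 0, so catch hand = L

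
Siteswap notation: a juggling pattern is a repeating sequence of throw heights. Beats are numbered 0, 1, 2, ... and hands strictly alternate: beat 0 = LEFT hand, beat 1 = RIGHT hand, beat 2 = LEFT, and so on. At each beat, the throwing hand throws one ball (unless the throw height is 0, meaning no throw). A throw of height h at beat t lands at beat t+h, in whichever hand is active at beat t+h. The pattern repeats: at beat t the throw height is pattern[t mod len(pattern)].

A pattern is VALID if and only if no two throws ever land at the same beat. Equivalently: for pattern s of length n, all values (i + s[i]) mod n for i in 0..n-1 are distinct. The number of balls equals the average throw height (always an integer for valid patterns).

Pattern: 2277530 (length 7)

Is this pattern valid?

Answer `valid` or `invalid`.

Answer: invalid

Derivation:
i=0: (i + s[i]) mod n = (0 + 2) mod 7 = 2
i=1: (i + s[i]) mod n = (1 + 2) mod 7 = 3
i=2: (i + s[i]) mod n = (2 + 7) mod 7 = 2
i=3: (i + s[i]) mod n = (3 + 7) mod 7 = 3
i=4: (i + s[i]) mod n = (4 + 5) mod 7 = 2
i=5: (i + s[i]) mod n = (5 + 3) mod 7 = 1
i=6: (i + s[i]) mod n = (6 + 0) mod 7 = 6
Residues: [2, 3, 2, 3, 2, 1, 6], distinct: False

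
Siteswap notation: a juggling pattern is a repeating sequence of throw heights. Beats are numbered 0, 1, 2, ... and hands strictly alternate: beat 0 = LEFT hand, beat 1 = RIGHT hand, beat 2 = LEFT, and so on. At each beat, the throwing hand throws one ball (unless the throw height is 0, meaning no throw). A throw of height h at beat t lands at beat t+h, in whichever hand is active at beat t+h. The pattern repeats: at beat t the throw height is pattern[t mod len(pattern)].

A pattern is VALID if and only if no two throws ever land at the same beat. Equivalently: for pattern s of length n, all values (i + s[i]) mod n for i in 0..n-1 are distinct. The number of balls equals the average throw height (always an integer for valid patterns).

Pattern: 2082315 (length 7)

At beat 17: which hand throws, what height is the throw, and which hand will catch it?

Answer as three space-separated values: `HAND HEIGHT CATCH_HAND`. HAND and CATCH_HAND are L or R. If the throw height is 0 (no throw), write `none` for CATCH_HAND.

Beat 17: 17 mod 2 = 1, so hand = R
Throw height = pattern[17 mod 7] = pattern[3] = 2
Lands at beat 17+2=19, 19 mod 2 = 1, so catch hand = R

Answer: R 2 R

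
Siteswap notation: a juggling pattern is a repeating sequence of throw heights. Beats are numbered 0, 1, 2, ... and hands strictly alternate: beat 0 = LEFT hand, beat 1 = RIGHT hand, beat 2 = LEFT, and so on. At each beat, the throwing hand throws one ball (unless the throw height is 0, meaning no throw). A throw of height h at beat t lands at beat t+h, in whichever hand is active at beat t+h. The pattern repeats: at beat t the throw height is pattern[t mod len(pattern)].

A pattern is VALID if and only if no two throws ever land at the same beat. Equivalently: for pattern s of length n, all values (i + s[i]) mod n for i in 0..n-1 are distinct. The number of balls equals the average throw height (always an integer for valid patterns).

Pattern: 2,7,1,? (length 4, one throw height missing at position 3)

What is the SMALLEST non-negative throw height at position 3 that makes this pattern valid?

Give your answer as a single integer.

Answer: 2

Derivation:
i=0: (0 + 2) mod 4 = 2
i=1: (1 + 7) mod 4 = 0
i=2: (2 + 1) mod 4 = 3
i=3: s[i]=? (unknown)
Known residues: [0, 2, 3]; need a permutation of 0..3, so missing residue r = 1
Need (3 + s) mod 4 = 1; smallest s = (1 - 3) mod 4 = 2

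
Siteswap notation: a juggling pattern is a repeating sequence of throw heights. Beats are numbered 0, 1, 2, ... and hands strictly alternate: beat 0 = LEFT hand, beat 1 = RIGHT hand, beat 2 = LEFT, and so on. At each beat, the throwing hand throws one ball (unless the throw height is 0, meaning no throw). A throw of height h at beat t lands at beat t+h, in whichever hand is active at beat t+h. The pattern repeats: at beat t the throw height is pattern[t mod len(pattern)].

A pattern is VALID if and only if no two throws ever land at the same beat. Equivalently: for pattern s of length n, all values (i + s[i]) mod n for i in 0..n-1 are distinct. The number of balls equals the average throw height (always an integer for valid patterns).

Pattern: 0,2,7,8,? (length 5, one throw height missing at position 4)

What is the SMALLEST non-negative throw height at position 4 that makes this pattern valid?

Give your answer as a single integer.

i=0: (0 + 0) mod 5 = 0
i=1: (1 + 2) mod 5 = 3
i=2: (2 + 7) mod 5 = 4
i=3: (3 + 8) mod 5 = 1
i=4: s[i]=? (unknown)
Known residues: [0, 1, 3, 4]; need a permutation of 0..4, so missing residue r = 2
Need (4 + s) mod 5 = 2; smallest s = (2 - 4) mod 5 = 3

Answer: 3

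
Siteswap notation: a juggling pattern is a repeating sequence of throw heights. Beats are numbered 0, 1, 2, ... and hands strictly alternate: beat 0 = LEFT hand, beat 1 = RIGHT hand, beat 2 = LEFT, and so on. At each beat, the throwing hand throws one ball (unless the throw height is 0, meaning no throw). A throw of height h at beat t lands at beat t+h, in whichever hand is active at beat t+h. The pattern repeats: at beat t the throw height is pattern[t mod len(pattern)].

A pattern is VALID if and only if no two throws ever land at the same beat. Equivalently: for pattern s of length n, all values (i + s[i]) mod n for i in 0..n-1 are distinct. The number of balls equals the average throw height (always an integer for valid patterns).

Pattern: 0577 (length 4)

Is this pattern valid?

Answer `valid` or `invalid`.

i=0: (i + s[i]) mod n = (0 + 0) mod 4 = 0
i=1: (i + s[i]) mod n = (1 + 5) mod 4 = 2
i=2: (i + s[i]) mod n = (2 + 7) mod 4 = 1
i=3: (i + s[i]) mod n = (3 + 7) mod 4 = 2
Residues: [0, 2, 1, 2], distinct: False

Answer: invalid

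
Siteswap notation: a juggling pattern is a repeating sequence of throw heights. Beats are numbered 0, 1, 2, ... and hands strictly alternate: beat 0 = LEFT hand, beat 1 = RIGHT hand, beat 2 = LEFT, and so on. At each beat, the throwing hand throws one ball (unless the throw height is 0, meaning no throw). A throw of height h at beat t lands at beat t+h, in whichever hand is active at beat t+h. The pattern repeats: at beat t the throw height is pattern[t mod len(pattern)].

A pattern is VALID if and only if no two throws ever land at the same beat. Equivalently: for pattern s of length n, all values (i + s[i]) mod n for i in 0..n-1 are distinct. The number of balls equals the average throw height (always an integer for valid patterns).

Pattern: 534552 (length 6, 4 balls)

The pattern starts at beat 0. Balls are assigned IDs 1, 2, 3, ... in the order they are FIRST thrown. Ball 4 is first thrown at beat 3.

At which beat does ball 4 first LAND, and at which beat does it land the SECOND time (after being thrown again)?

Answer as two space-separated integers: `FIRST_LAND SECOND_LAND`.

Beat 0 (L): throw ball1 h=5 -> lands@5:R; in-air after throw: [b1@5:R]
Beat 1 (R): throw ball2 h=3 -> lands@4:L; in-air after throw: [b2@4:L b1@5:R]
Beat 2 (L): throw ball3 h=4 -> lands@6:L; in-air after throw: [b2@4:L b1@5:R b3@6:L]
Beat 3 (R): throw ball4 h=5 -> lands@8:L; in-air after throw: [b2@4:L b1@5:R b3@6:L b4@8:L]
Beat 4 (L): throw ball2 h=5 -> lands@9:R; in-air after throw: [b1@5:R b3@6:L b4@8:L b2@9:R]
Beat 5 (R): throw ball1 h=2 -> lands@7:R; in-air after throw: [b3@6:L b1@7:R b4@8:L b2@9:R]
Beat 6 (L): throw ball3 h=5 -> lands@11:R; in-air after throw: [b1@7:R b4@8:L b2@9:R b3@11:R]
Beat 7 (R): throw ball1 h=3 -> lands@10:L; in-air after throw: [b4@8:L b2@9:R b1@10:L b3@11:R]
Beat 8 (L): throw ball4 h=4 -> lands@12:L; in-air after throw: [b2@9:R b1@10:L b3@11:R b4@12:L]
Beat 9 (R): throw ball2 h=5 -> lands@14:L; in-air after throw: [b1@10:L b3@11:R b4@12:L b2@14:L]
Beat 10 (L): throw ball1 h=5 -> lands@15:R; in-air after throw: [b3@11:R b4@12:L b2@14:L b1@15:R]
Beat 11 (R): throw ball3 h=2 -> lands@13:R; in-air after throw: [b4@12:L b3@13:R b2@14:L b1@15:R]
Beat 12 (L): throw ball4 h=5 -> lands@17:R; in-air after throw: [b3@13:R b2@14:L b1@15:R b4@17:R]
Ball 4: thrown@3 h=5 -> first land @8; rethrown@8 h=4 -> second land @12

Answer: 8 12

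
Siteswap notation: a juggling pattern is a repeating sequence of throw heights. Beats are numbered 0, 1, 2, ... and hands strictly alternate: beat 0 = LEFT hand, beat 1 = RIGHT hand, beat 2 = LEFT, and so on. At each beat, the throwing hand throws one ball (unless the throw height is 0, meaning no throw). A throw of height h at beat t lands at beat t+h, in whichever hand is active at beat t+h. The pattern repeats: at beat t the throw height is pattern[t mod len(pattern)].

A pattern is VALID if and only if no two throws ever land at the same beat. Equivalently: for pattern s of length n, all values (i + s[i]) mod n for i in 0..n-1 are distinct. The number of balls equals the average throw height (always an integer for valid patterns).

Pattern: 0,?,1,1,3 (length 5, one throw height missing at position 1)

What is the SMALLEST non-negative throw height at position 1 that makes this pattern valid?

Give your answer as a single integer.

i=0: (0 + 0) mod 5 = 0
i=1: s[i]=? (unknown)
i=2: (2 + 1) mod 5 = 3
i=3: (3 + 1) mod 5 = 4
i=4: (4 + 3) mod 5 = 2
Known residues: [0, 2, 3, 4]; need a permutation of 0..4, so missing residue r = 1
Need (1 + s) mod 5 = 1; smallest s = (1 - 1) mod 5 = 0

Answer: 0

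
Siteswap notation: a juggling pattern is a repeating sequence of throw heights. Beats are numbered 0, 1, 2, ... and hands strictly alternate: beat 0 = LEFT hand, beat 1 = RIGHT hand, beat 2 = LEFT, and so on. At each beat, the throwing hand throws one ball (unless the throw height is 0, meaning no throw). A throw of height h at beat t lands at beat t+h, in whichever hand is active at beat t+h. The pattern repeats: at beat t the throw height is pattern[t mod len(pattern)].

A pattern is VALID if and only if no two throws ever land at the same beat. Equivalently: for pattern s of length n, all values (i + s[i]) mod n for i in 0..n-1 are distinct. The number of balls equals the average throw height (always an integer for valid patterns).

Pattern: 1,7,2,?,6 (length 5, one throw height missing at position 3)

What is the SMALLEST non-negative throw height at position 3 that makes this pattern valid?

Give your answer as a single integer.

i=0: (0 + 1) mod 5 = 1
i=1: (1 + 7) mod 5 = 3
i=2: (2 + 2) mod 5 = 4
i=3: s[i]=? (unknown)
i=4: (4 + 6) mod 5 = 0
Known residues: [0, 1, 3, 4]; need a permutation of 0..4, so missing residue r = 2
Need (3 + s) mod 5 = 2; smallest s = (2 - 3) mod 5 = 4

Answer: 4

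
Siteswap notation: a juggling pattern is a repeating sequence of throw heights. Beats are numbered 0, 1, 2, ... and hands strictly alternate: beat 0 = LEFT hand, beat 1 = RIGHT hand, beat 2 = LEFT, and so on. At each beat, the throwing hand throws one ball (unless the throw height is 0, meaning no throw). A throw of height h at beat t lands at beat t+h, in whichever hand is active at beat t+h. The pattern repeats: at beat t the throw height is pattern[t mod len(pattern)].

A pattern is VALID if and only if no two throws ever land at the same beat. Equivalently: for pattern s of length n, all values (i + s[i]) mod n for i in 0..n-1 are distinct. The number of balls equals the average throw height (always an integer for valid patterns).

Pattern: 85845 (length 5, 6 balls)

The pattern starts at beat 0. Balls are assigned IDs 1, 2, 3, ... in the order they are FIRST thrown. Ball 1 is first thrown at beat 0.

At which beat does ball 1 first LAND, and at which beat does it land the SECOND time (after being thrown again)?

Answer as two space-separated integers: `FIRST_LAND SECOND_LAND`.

Beat 0 (L): throw ball1 h=8 -> lands@8:L; in-air after throw: [b1@8:L]
Beat 1 (R): throw ball2 h=5 -> lands@6:L; in-air after throw: [b2@6:L b1@8:L]
Beat 2 (L): throw ball3 h=8 -> lands@10:L; in-air after throw: [b2@6:L b1@8:L b3@10:L]
Beat 3 (R): throw ball4 h=4 -> lands@7:R; in-air after throw: [b2@6:L b4@7:R b1@8:L b3@10:L]
Beat 4 (L): throw ball5 h=5 -> lands@9:R; in-air after throw: [b2@6:L b4@7:R b1@8:L b5@9:R b3@10:L]
Beat 5 (R): throw ball6 h=8 -> lands@13:R; in-air after throw: [b2@6:L b4@7:R b1@8:L b5@9:R b3@10:L b6@13:R]
Beat 6 (L): throw ball2 h=5 -> lands@11:R; in-air after throw: [b4@7:R b1@8:L b5@9:R b3@10:L b2@11:R b6@13:R]
Beat 7 (R): throw ball4 h=8 -> lands@15:R; in-air after throw: [b1@8:L b5@9:R b3@10:L b2@11:R b6@13:R b4@15:R]
Beat 8 (L): throw ball1 h=4 -> lands@12:L; in-air after throw: [b5@9:R b3@10:L b2@11:R b1@12:L b6@13:R b4@15:R]
Beat 9 (R): throw ball5 h=5 -> lands@14:L; in-air after throw: [b3@10:L b2@11:R b1@12:L b6@13:R b5@14:L b4@15:R]
Beat 10 (L): throw ball3 h=8 -> lands@18:L; in-air after throw: [b2@11:R b1@12:L b6@13:R b5@14:L b4@15:R b3@18:L]
Beat 11 (R): throw ball2 h=5 -> lands@16:L; in-air after throw: [b1@12:L b6@13:R b5@14:L b4@15:R b2@16:L b3@18:L]
Beat 12 (L): throw ball1 h=8 -> lands@20:L; in-air after throw: [b6@13:R b5@14:L b4@15:R b2@16:L b3@18:L b1@20:L]
Ball 1: thrown@0 h=8 -> first land @8; rethrown@8 h=4 -> second land @12

Answer: 8 12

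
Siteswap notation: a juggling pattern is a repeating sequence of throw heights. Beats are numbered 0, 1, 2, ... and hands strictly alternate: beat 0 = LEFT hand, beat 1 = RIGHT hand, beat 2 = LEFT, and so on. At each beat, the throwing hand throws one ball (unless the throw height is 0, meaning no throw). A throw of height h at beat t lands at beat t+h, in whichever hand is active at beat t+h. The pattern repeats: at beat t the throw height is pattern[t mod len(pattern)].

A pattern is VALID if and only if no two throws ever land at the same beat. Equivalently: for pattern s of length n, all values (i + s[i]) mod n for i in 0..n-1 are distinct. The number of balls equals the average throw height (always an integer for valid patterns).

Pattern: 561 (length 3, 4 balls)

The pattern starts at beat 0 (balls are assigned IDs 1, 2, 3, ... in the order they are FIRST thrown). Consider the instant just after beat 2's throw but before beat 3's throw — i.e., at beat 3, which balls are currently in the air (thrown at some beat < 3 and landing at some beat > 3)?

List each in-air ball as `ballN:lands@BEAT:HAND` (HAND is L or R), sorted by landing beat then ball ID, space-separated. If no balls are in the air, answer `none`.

Beat 0 (L): throw ball1 h=5 -> lands@5:R; in-air after throw: [b1@5:R]
Beat 1 (R): throw ball2 h=6 -> lands@7:R; in-air after throw: [b1@5:R b2@7:R]
Beat 2 (L): throw ball3 h=1 -> lands@3:R; in-air after throw: [b3@3:R b1@5:R b2@7:R]
Beat 3 (R): throw ball3 h=5 -> lands@8:L; in-air after throw: [b1@5:R b2@7:R b3@8:L]

Answer: ball1:lands@5:R ball2:lands@7:R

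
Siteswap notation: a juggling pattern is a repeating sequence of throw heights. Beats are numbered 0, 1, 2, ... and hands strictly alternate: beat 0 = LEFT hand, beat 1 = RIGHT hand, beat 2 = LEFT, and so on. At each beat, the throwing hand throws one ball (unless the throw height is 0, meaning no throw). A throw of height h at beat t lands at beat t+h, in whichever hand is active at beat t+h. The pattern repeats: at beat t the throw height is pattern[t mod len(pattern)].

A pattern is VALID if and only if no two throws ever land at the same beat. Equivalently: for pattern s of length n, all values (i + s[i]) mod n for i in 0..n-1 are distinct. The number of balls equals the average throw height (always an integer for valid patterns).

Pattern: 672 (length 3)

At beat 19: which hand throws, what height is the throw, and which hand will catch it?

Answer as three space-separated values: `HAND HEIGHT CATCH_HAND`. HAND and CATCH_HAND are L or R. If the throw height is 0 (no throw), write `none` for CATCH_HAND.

Beat 19: 19 mod 2 = 1, so hand = R
Throw height = pattern[19 mod 3] = pattern[1] = 7
Lands at beat 19+7=26, 26 mod 2 = 0, so catch hand = L

Answer: R 7 L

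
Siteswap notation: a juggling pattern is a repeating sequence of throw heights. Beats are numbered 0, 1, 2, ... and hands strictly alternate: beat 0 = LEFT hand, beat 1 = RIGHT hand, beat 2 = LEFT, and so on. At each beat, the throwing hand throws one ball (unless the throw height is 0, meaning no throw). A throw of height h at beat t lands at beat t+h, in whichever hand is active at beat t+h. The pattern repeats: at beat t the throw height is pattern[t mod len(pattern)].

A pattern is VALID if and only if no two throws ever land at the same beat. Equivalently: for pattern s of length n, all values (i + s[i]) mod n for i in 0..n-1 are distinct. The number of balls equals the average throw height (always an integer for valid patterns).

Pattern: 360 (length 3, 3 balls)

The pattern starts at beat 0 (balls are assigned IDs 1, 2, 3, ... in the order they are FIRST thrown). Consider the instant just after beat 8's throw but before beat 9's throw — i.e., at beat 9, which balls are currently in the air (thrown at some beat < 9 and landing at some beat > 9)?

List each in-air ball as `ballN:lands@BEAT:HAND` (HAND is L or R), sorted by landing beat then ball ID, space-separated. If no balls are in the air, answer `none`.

Beat 0 (L): throw ball1 h=3 -> lands@3:R; in-air after throw: [b1@3:R]
Beat 1 (R): throw ball2 h=6 -> lands@7:R; in-air after throw: [b1@3:R b2@7:R]
Beat 3 (R): throw ball1 h=3 -> lands@6:L; in-air after throw: [b1@6:L b2@7:R]
Beat 4 (L): throw ball3 h=6 -> lands@10:L; in-air after throw: [b1@6:L b2@7:R b3@10:L]
Beat 6 (L): throw ball1 h=3 -> lands@9:R; in-air after throw: [b2@7:R b1@9:R b3@10:L]
Beat 7 (R): throw ball2 h=6 -> lands@13:R; in-air after throw: [b1@9:R b3@10:L b2@13:R]
Beat 9 (R): throw ball1 h=3 -> lands@12:L; in-air after throw: [b3@10:L b1@12:L b2@13:R]

Answer: ball3:lands@10:L ball2:lands@13:R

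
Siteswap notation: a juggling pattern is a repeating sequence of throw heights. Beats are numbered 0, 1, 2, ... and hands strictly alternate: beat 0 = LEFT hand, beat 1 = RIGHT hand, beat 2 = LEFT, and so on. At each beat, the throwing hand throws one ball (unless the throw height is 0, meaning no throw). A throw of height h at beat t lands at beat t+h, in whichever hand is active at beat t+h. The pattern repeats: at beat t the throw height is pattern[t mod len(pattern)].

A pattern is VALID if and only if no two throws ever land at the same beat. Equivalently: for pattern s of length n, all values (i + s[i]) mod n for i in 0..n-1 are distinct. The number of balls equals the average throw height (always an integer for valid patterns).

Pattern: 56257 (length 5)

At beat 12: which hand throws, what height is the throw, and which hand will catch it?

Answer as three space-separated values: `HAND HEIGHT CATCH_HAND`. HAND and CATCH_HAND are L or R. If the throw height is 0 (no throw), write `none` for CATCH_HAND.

Answer: L 2 L

Derivation:
Beat 12: 12 mod 2 = 0, so hand = L
Throw height = pattern[12 mod 5] = pattern[2] = 2
Lands at beat 12+2=14, 14 mod 2 = 0, so catch hand = L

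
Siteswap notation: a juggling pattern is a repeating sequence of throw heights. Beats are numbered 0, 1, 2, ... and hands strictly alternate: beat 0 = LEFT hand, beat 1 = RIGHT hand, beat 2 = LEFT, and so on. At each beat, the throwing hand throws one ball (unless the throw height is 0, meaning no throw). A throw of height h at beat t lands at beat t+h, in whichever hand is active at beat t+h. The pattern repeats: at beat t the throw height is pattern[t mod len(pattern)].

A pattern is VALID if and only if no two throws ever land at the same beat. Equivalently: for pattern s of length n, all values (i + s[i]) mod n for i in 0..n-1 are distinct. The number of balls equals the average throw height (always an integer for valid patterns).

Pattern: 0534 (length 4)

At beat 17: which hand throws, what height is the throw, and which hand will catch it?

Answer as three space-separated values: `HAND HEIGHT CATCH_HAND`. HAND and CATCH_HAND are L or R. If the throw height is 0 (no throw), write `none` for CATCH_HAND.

Beat 17: 17 mod 2 = 1, so hand = R
Throw height = pattern[17 mod 4] = pattern[1] = 5
Lands at beat 17+5=22, 22 mod 2 = 0, so catch hand = L

Answer: R 5 L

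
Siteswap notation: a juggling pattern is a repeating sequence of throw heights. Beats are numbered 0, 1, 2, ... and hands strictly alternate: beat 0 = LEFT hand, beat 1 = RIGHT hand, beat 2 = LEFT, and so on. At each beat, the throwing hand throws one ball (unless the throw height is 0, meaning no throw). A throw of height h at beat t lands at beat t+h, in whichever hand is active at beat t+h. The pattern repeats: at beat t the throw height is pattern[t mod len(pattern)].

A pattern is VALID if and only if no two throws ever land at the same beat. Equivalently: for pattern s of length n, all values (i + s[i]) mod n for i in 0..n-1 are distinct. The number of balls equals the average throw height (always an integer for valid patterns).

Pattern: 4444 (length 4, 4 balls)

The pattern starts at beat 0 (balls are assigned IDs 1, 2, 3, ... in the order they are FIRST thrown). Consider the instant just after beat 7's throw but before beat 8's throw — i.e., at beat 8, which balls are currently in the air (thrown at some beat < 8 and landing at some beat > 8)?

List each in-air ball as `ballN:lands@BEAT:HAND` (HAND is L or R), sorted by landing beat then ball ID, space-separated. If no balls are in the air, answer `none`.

Beat 0 (L): throw ball1 h=4 -> lands@4:L; in-air after throw: [b1@4:L]
Beat 1 (R): throw ball2 h=4 -> lands@5:R; in-air after throw: [b1@4:L b2@5:R]
Beat 2 (L): throw ball3 h=4 -> lands@6:L; in-air after throw: [b1@4:L b2@5:R b3@6:L]
Beat 3 (R): throw ball4 h=4 -> lands@7:R; in-air after throw: [b1@4:L b2@5:R b3@6:L b4@7:R]
Beat 4 (L): throw ball1 h=4 -> lands@8:L; in-air after throw: [b2@5:R b3@6:L b4@7:R b1@8:L]
Beat 5 (R): throw ball2 h=4 -> lands@9:R; in-air after throw: [b3@6:L b4@7:R b1@8:L b2@9:R]
Beat 6 (L): throw ball3 h=4 -> lands@10:L; in-air after throw: [b4@7:R b1@8:L b2@9:R b3@10:L]
Beat 7 (R): throw ball4 h=4 -> lands@11:R; in-air after throw: [b1@8:L b2@9:R b3@10:L b4@11:R]
Beat 8 (L): throw ball1 h=4 -> lands@12:L; in-air after throw: [b2@9:R b3@10:L b4@11:R b1@12:L]

Answer: ball2:lands@9:R ball3:lands@10:L ball4:lands@11:R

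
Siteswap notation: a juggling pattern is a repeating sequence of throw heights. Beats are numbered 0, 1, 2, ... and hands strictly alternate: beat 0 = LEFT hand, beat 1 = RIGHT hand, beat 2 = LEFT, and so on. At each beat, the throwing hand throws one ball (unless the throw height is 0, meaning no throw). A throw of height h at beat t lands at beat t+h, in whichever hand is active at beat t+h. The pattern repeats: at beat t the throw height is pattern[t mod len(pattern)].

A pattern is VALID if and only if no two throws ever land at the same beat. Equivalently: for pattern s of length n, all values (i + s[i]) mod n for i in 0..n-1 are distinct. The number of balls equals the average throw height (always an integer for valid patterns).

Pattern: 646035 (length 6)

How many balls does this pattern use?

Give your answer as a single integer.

Pattern = [6, 4, 6, 0, 3, 5], length n = 6
  position 0: throw height = 6, running sum = 6
  position 1: throw height = 4, running sum = 10
  position 2: throw height = 6, running sum = 16
  position 3: throw height = 0, running sum = 16
  position 4: throw height = 3, running sum = 19
  position 5: throw height = 5, running sum = 24
Total sum = 24; balls = sum / n = 24 / 6 = 4

Answer: 4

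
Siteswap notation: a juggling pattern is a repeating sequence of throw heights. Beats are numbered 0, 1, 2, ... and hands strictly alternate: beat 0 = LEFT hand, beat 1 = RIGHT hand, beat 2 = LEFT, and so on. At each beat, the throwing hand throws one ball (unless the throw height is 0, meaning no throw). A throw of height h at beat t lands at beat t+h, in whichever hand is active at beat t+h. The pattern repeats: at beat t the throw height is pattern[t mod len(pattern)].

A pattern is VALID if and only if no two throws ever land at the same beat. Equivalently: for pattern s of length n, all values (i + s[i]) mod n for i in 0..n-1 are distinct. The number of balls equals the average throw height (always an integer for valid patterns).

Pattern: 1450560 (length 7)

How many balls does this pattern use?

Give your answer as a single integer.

Pattern = [1, 4, 5, 0, 5, 6, 0], length n = 7
  position 0: throw height = 1, running sum = 1
  position 1: throw height = 4, running sum = 5
  position 2: throw height = 5, running sum = 10
  position 3: throw height = 0, running sum = 10
  position 4: throw height = 5, running sum = 15
  position 5: throw height = 6, running sum = 21
  position 6: throw height = 0, running sum = 21
Total sum = 21; balls = sum / n = 21 / 7 = 3

Answer: 3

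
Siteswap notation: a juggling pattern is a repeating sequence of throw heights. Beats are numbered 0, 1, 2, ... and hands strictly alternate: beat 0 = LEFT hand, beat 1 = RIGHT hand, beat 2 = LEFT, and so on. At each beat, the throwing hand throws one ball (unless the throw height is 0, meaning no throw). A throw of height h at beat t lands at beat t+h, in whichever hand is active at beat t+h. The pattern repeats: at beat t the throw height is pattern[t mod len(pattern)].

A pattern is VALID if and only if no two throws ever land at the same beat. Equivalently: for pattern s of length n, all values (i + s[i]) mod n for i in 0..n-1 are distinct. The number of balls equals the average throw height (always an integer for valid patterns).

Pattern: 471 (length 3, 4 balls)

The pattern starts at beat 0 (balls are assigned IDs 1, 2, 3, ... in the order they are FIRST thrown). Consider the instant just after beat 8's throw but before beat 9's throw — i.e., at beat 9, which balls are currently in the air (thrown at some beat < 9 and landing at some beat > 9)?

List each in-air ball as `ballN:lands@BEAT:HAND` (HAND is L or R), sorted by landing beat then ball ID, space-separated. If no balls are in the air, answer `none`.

Answer: ball4:lands@10:L ball1:lands@11:R ball3:lands@14:L

Derivation:
Beat 0 (L): throw ball1 h=4 -> lands@4:L; in-air after throw: [b1@4:L]
Beat 1 (R): throw ball2 h=7 -> lands@8:L; in-air after throw: [b1@4:L b2@8:L]
Beat 2 (L): throw ball3 h=1 -> lands@3:R; in-air after throw: [b3@3:R b1@4:L b2@8:L]
Beat 3 (R): throw ball3 h=4 -> lands@7:R; in-air after throw: [b1@4:L b3@7:R b2@8:L]
Beat 4 (L): throw ball1 h=7 -> lands@11:R; in-air after throw: [b3@7:R b2@8:L b1@11:R]
Beat 5 (R): throw ball4 h=1 -> lands@6:L; in-air after throw: [b4@6:L b3@7:R b2@8:L b1@11:R]
Beat 6 (L): throw ball4 h=4 -> lands@10:L; in-air after throw: [b3@7:R b2@8:L b4@10:L b1@11:R]
Beat 7 (R): throw ball3 h=7 -> lands@14:L; in-air after throw: [b2@8:L b4@10:L b1@11:R b3@14:L]
Beat 8 (L): throw ball2 h=1 -> lands@9:R; in-air after throw: [b2@9:R b4@10:L b1@11:R b3@14:L]
Beat 9 (R): throw ball2 h=4 -> lands@13:R; in-air after throw: [b4@10:L b1@11:R b2@13:R b3@14:L]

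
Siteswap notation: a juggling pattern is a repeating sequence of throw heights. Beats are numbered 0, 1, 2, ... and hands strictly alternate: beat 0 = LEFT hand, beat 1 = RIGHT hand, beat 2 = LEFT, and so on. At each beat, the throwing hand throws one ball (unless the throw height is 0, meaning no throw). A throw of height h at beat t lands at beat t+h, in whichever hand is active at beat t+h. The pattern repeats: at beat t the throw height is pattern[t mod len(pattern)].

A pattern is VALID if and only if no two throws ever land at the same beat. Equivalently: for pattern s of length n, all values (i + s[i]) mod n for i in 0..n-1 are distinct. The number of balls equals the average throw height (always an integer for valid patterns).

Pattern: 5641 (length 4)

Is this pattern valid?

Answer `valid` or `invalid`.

i=0: (i + s[i]) mod n = (0 + 5) mod 4 = 1
i=1: (i + s[i]) mod n = (1 + 6) mod 4 = 3
i=2: (i + s[i]) mod n = (2 + 4) mod 4 = 2
i=3: (i + s[i]) mod n = (3 + 1) mod 4 = 0
Residues: [1, 3, 2, 0], distinct: True

Answer: valid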